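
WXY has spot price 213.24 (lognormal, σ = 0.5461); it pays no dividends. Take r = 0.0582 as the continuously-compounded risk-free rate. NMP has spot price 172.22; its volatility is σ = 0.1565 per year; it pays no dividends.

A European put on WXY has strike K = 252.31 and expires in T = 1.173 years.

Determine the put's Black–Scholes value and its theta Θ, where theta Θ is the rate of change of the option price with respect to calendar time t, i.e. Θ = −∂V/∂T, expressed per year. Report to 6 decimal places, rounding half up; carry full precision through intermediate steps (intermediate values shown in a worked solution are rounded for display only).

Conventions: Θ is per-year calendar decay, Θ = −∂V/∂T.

price = 64.130108
Θ = -11.963783

σ√T = 0.5461·√1.173 = 0.591454
d₁ = (ln(S/K) + (r+σ²/2)T) / (σ√T) = (ln(213.24/252.31) + (0.0582+0.5461²/2)·1.173) / 0.591454 = (-0.168240 + 0.243178) / 0.591454 = 0.126700
d₂ = d₁ − σ√T = 0.126700 − 0.591454 = -0.464754
e^{−rT} = 0.934010
N(−d₁) = 0.449589,  N(−d₂) = 0.678946
Put price V = K·e^{−rT}·N(−d₂) − S·N(−d₁) = 160.000417 − 95.870309 = 64.130108
φ(d₁) = (1/√(2π))·e^{−d₁²/2} = 0.395753
Θ = −S·φ(d₁)·σ/(2√T) + r·K·e^{−rT}·N(−d₂) = −21.275808 + 9.312024 = -11.963783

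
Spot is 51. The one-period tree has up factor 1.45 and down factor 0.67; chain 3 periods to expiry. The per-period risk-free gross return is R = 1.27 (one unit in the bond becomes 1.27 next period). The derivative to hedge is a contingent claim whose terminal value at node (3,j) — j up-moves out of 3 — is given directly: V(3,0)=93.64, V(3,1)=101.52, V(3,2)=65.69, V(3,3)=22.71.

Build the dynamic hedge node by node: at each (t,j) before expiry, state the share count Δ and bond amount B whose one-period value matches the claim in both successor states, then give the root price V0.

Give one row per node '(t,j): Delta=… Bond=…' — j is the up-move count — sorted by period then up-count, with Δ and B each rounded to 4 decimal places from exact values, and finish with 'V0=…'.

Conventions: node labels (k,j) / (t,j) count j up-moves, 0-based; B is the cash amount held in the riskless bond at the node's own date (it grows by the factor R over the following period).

(0,0): Delta=-0.5881 Bond=54.8290
(1,0): Delta=-0.7605 Bond=75.5249
(1,1): Delta=-0.5642 Bond=67.8653
(2,0): Delta=0.4413 Bond=68.4026
(2,1): Delta=-0.9271 Bond=104.1709
(2,2): Delta=-0.5139 Bond=80.7943
V0=24.8361

Since d<R<u, set p* = (R−d)/(u−d) = 0.7692; price each node as the discounted p*-expectation of its children.
At maturity the claim pays: V(3,0)=93.6400, V(3,1)=101.5200, V(3,2)=65.6900, V(3,3)=22.7100
Node (2,0) S=22.8939: V=(p*·101.5200+(1−p*)·93.6400)/1.27=78.5051; Δ=(101.5200−93.6400)/(33.1962−15.3389)=0.4413; B=V−Δ·S=68.4026
Node (2,1) S=49.5465: V=(p*·65.6900+(1−p*)·101.5200)/1.27=58.2350; Δ=(65.6900−101.5200)/(71.8424−33.1962)=-0.9271; B=V−Δ·S=104.1709
Node (2,2) S=107.2275: V=(p*·22.7100+(1−p*)·65.6900)/1.27=25.6917; Δ=(22.7100−65.6900)/(155.4799−71.8424)=-0.5139; B=V−Δ·S=80.7943
Node (1,0) S=34.1700: V=(p*·58.2350+(1−p*)·78.5051)/1.27=49.5376; Δ=(58.2350−78.5051)/(49.5465−22.8939)=-0.7605; B=V−Δ·S=75.5249
Node (1,1) S=73.9500: V=(p*·25.6917+(1−p*)·58.2350)/1.27=26.1431; Δ=(25.6917−58.2350)/(107.2275−49.5465)=-0.5642; B=V−Δ·S=67.8653
Node (0,0) S=51.0000: V=(p*·26.1431+(1−p*)·49.5376)/1.27=24.8361; Δ=(26.1431−49.5376)/(73.9500−34.1700)=-0.5881; B=V−Δ·S=54.8290
As a check, the time-0 holding Δ(0,0)·S0 + B(0,0) comes to 24.8361 — exactly V0.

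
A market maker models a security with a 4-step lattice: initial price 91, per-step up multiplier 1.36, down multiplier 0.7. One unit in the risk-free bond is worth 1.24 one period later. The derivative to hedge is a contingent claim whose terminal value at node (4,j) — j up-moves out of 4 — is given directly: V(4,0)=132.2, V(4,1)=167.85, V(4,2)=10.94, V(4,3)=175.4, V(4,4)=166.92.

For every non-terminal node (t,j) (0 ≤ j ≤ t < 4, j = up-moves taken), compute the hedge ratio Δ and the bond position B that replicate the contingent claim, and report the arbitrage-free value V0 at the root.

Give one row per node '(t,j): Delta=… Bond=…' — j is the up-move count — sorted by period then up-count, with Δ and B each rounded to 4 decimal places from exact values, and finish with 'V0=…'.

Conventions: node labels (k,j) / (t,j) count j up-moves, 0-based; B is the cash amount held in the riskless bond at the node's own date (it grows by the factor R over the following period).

Since d<R<u, set p* = (R−d)/(u−d) = 0.8182; price each node as the discounted p*-expectation of its children.
Expiry values: V(4,0)=132.2000, V(4,1)=167.8500, V(4,2)=10.9400, V(4,3)=175.4000, V(4,4)=166.9200
Node (3,0) S=31.2130: V=(p*·167.8500+(1−p*)·132.2000)/1.24=130.1356; Δ=(167.8500−132.2000)/(42.4497−21.8491)=1.7305; B=V−Δ·S=76.1205
Node (3,1) S=60.6424: V=(p*·10.9400+(1−p*)·167.8500)/1.24=31.8299; Δ=(10.9400−167.8500)/(82.4737−42.4497)=-3.9204; B=V−Δ·S=269.5723
Node (3,2) S=117.8195: V=(p*·175.4000+(1−p*)·10.9400)/1.24=117.3372; Δ=(175.4000−10.9400)/(160.2345−82.4737)=2.1149; B=V−Δ·S=-131.8446
Node (3,3) S=228.9065: V=(p*·166.9200+(1−p*)·175.4000)/1.24=135.8563; Δ=(166.9200−175.4000)/(311.3128−160.2345)=-0.0561; B=V−Δ·S=148.7048
Node (2,0) S=44.5900: V=(p*·31.8299+(1−p*)·130.1356)/1.24=40.0836; Δ=(31.8299−130.1356)/(60.6424−31.2130)=-3.3404; B=V−Δ·S=189.0317
Node (2,1) S=86.6320: V=(p*·117.3372+(1−p*)·31.8299)/1.24=82.0891; Δ=(117.3372−31.8299)/(117.8195−60.6424)=1.4955; B=V−Δ·S=-47.4675
Node (2,2) S=168.3136: V=(p*·135.8563+(1−p*)·117.3372)/1.24=106.8461; Δ=(135.8563−117.3372)/(228.9065−117.8195)=0.1667; B=V−Δ·S=78.7869
Node (1,0) S=63.7000: V=(p*·82.0891+(1−p*)·40.0836)/1.24=60.0417; Δ=(82.0891−40.0836)/(86.6320−44.5900)=0.9991; B=V−Δ·S=-3.6029
Node (1,1) S=123.7600: V=(p*·106.8461+(1−p*)·82.0891)/1.24=82.5362; Δ=(106.8461−82.0891)/(168.3136−86.6320)=0.3031; B=V−Δ·S=45.0255
Node (0,0) S=91.0000: V=(p*·82.5362+(1−p*)·60.0417)/1.24=63.2631; Δ=(82.5362−60.0417)/(123.7600−63.7000)=0.3745; B=V−Δ·S=29.1806
Sanity check at the root: Δ(0,0)·S0 + B(0,0) reproduces V0 = 63.2631.

(0,0): Delta=0.3745 Bond=29.1806
(1,0): Delta=0.9991 Bond=-3.6029
(1,1): Delta=0.3031 Bond=45.0255
(2,0): Delta=-3.3404 Bond=189.0317
(2,1): Delta=1.4955 Bond=-47.4675
(2,2): Delta=0.1667 Bond=78.7869
(3,0): Delta=1.7305 Bond=76.1205
(3,1): Delta=-3.9204 Bond=269.5723
(3,2): Delta=2.1149 Bond=-131.8446
(3,3): Delta=-0.0561 Bond=148.7048
V0=63.2631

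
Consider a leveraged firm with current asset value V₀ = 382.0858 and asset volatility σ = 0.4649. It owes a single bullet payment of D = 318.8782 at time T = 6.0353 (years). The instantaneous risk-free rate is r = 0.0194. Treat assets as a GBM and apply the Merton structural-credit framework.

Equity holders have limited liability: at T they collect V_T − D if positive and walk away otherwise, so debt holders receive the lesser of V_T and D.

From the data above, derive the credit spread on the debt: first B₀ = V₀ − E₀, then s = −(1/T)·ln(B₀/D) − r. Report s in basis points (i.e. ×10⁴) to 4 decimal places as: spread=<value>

spread=710.4828

Work the structural quantities from V₀ = 382.0858 against face 318.8782:
d₁ = [ln(V₀/D) + (r + σ²/2)T] / (σ√T)
   = [ln(382.0858/318.8782) + (0.0194 + 0.5·0.4649²)·6.0353] / (0.4649·√6.0353)
   = [0.180836 + 0.769296] / 1.142113 = 0.831907
d₂ = d₁ − σ√T = 0.831907 − 1.142113 = -0.310206
N(d₁) = 0.797269,  N(d₂) = 0.378202,  e^(−rT) = 0.889510
E₀ = V₀·N(d₁) − D·e^(−rT)·N(d₂)
   = 382.0858·0.797269 − 318.8782·0.889510·0.378202 = 197.349993
B₀ = V₀ − E₀ = 382.0858 − 197.349993 = 184.735807
spread = −(1/T)·ln(B₀/D) − r = −(1/6.0353)·ln(184.735807/318.8782) − 0.0194 = 0.07104828
in basis points: 0.07104828 × 10⁴ = 710.4828 bp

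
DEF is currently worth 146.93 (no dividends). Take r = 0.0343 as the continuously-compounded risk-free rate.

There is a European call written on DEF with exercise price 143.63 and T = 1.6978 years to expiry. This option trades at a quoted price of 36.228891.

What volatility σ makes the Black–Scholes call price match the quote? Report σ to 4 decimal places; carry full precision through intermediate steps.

sigma = 0.4163

At σ = 0.4163 the Black–Scholes value reproduces the quote:
σ√T = 0.4163·√1.6978 = 0.542437
d₁ = (ln(S/K) + (r+σ²/2)T) / (σ√T) = (ln(146.93/143.63) + (0.0343+0.4163²/2)·1.6978) / 0.542437 = (0.022716 + 0.205354) / 0.542437 = 0.420453
d₂ = d₁ − σ√T = 0.420453 − 0.542437 = -0.121984
e^{−rT} = 0.943429
N(d₁) = 0.662923,  N(d₂) = 0.451456
V = S·N(d₁) − K·e^{−rT}·N(d₂) = 97.403237 − 61.174346 = 36.228891 (the quoted price), and the Black–Scholes price is strictly increasing in σ, so σ is unique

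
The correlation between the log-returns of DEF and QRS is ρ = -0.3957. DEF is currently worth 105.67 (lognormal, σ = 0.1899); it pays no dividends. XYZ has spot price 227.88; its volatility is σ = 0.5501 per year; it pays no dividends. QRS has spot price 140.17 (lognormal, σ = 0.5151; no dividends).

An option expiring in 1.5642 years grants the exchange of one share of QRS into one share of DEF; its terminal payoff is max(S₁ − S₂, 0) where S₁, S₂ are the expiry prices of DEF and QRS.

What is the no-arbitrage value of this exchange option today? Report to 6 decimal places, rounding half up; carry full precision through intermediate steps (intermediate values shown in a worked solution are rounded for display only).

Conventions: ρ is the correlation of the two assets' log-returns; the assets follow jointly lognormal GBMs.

exchange price = 21.901461

σ_eff = √(σ₁² + σ₂² − 2ρσ₁σ₂) = √(0.1899² + 0.5151² − 2·-0.3957·0.1899·0.5151) = 0.615470
d₁ = (ln(S₁/S₂) + (q₂ − q₁ + σ_eff²/2)T) / (σ_eff√T) = (ln(105.67/140.17) + (0.0 − 0.0 + 0.189401)·1.5642) / 0.769755 = 0.017833
d₂ = d₁ − σ_eff√T = 0.017833 − 0.769755 = -0.751923
N(d₁) = 0.507114,  N(d₂) = 0.226049
V = S₁·e^{−q₁T}·N(d₁) − S₂·e^{−q₂T}·N(d₂) = 53.586714 − 31.685253 = 21.901461
Key observation: no risk-free rate is needed — with the second asset as numeraire the exchange option is a call on the ratio S₁/S₂, and r cancels out of the value.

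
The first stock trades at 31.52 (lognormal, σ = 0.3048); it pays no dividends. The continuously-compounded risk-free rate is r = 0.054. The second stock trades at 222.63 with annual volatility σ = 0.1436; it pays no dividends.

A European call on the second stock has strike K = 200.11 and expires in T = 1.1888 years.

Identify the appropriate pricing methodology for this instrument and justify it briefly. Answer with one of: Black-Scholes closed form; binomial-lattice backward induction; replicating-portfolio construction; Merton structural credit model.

framework: Black-Scholes closed form

Key observation: the instrument is a plain European call (strike 200.11) on a lognormal asset; the exact continuous-time formula applies directly.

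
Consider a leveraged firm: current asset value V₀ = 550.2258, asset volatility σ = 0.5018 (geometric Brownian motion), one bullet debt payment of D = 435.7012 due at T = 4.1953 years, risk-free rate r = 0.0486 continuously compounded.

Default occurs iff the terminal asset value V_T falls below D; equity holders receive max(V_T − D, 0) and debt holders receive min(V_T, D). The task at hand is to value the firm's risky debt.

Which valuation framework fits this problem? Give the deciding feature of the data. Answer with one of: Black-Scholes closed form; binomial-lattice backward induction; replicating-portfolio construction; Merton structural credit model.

framework: Merton structural credit model

Key observation: with the firm-asset dynamics (V₀ = 550.2258) and a single zero-coupon liability of face 435.7012 given, debt value, spread, and default probability all derive from the option view of the balance sheet.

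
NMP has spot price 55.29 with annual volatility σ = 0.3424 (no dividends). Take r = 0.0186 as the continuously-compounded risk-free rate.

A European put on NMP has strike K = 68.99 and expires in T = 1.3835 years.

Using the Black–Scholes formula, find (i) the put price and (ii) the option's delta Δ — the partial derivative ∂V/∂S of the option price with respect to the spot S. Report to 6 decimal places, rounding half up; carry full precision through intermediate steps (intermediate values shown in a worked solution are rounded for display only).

price = 16.862488
Δ = -0.611946

σ√T = 0.3424·√1.3835 = 0.402739
d₁ = (ln(S/K) + (r+σ²/2)T) / (σ√T) = (ln(55.29/68.99) + (0.0186+0.3424²/2)·1.3835) / 0.402739 = (-0.221370 + 0.106832) / 0.402739 = -0.284396
d₂ = d₁ − σ√T = -0.284396 − 0.402739 = -0.687134
e^{−rT} = 0.974595
N(−d₁) = 0.611946,  N(−d₂) = 0.754001
Put price V = K·e^{−rT}·N(−d₂) − S·N(−d₁) = 50.697008 − 33.834520 = 16.862488
Δ = −N(−d₁) = -0.611946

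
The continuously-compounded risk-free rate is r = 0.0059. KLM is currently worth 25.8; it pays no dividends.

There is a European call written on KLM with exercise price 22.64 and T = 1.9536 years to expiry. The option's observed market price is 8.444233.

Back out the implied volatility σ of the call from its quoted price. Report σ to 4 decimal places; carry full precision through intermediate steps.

sigma = 0.5018

At σ = 0.5018 the Black–Scholes value reproduces the quote:
σ√T = 0.5018·√1.9536 = 0.701372
d₁ = (ln(S/K) + (r+σ²/2)T) / (σ√T) = (ln(25.8/22.64) + (0.0059+0.5018²/2)·1.9536) / 0.701372 = (0.130656 + 0.257488) / 0.701372 = 0.553407
d₂ = d₁ − σ√T = 0.553407 − 0.701372 = -0.147966
e^{−rT} = 0.988540
N(d₁) = 0.710007,  N(d₂) = 0.441185
V = S·N(d₁) − K·e^{−rT}·N(d₂) = 18.318192 − 9.873960 = 8.444233 (the quoted price), and the Black–Scholes price is strictly increasing in σ, so σ is unique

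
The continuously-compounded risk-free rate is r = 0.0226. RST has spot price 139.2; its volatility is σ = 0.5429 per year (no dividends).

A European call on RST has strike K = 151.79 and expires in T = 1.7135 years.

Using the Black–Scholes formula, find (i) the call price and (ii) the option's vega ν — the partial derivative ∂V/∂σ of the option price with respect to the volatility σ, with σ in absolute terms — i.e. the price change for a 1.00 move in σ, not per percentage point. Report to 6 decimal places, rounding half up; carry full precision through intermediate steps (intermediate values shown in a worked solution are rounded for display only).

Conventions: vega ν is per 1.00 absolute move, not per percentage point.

σ√T = 0.5429·√1.7135 = 0.710660
d₁ = (ln(S/K) + (r+σ²/2)T) / (σ√T) = (ln(139.2/151.79) + (0.0226+0.5429²/2)·1.7135) / 0.710660 = (-0.086586 + 0.291244) / 0.710660 = 0.287983
d₂ = d₁ − σ√T = 0.287983 − 0.710660 = -0.422677
e^{−rT} = 0.962015
N(d₁) = 0.613320,  N(d₂) = 0.336265
Call price V = S·N(d₁) − K·e^{−rT}·N(d₂) = 85.374139 − 49.102897 = 36.271241
φ(d₁) = (1/√(2π))·e^{−d₁²/2} = 0.382738
ν = S·φ(d₁)·√T = 69.740085

price = 36.271241
ν = 69.740085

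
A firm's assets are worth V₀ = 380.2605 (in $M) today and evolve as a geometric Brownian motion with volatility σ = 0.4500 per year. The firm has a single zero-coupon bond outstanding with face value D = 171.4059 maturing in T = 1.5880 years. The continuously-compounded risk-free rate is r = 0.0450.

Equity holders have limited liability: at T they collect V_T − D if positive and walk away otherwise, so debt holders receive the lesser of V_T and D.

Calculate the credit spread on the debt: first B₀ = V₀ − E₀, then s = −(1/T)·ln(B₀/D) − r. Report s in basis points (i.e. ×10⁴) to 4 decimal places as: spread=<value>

spread=147.8000

Apply the equity-as-call identities (strike 171.4059, horizon 1.5880 years):
d₁ = [ln(V₀/D) + (r + σ²/2)T] / (σ√T)
   = [ln(380.2605/171.4059) + (0.0450 + 0.5·0.4500²)·1.5880] / (0.4500·√1.5880)
   = [0.796822 + 0.232245] / 0.567071 = 1.814705
d₂ = d₁ − σ√T = 1.814705 − 0.567071 = 1.247633
N(d₁) = 0.965215,  N(d₂) = 0.893917,  e^(−rT) = 0.931034
E₀ = V₀·N(d₁) − D·e^(−rT)·N(d₂)
   = 380.2605·0.965215 − 171.4059·0.931034·0.893917 = 224.377801
B₀ = V₀ − E₀ = 380.2605 − 224.377801 = 155.882699
spread = −(1/T)·ln(B₀/D) − r = −(1/1.5880)·ln(155.882699/171.4059) − 0.0450 = 0.01478000
in basis points: 0.01478000 × 10⁴ = 147.8000 bp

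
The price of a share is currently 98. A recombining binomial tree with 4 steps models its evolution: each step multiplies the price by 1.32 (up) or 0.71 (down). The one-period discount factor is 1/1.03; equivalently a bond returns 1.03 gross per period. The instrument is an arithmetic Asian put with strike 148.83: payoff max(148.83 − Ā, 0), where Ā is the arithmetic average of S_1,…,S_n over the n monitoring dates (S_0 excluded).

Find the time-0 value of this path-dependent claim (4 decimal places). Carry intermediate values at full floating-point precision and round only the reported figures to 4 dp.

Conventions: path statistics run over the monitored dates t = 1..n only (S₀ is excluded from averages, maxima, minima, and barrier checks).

price = 43.6386

Risk-neutral up-probability p* = (R−d)/(u−d) = (1.03−0.71)/(1.32−0.71) = 0.5246; the claim prices as the p*-weighted sum of path payoffs discounted by R^4.
Enumerate all 2^4 = 16 price paths (U = up ×1.32, D = down ×0.71); each path with k up-moves has probability p*^k·(1−p*)^(4−k).
DDDD: Ā=44.7401, payoff=104.0899, prob=0.051083
UDDD: Ā=83.1788, payoff=65.6512, prob=0.056367
DUDD: Ā=68.2338, payoff=80.5962, prob=0.056367
UUDD: Ā=126.8573, payoff=21.9727, prob=0.062198
DDUD: Ā=57.6229, payoff=91.2071, prob=0.056367
UDUD: Ā=107.1299, payoff=41.7001, prob=0.062198
DUUD: Ā=92.1849, payoff=56.6451, prob=0.062198
UUUD: Ā=171.3860, payoff=0.0000, prob=0.068632
DDDU: Ā=50.0891, payoff=98.7409, prob=0.056367
UDDU: Ā=93.1234, payoff=55.7066, prob=0.062198
DUDU: Ā=78.1784, payoff=70.6516, prob=0.062198
UUDU: Ā=145.3458, payoff=3.4842, prob=0.068632
DDUU: Ā=67.5675, payoff=81.2625, prob=0.062198
UDUU: Ā=125.6184, payoff=23.2116, prob=0.068632
DUUU: Ā=110.6734, payoff=38.1566, prob=0.068632
UUUU: Ā=205.7590, payoff=0.0000, prob=0.075732
Price = Σ prob·payoff / R^4 = 49.115597 / 1.125509 = 43.6386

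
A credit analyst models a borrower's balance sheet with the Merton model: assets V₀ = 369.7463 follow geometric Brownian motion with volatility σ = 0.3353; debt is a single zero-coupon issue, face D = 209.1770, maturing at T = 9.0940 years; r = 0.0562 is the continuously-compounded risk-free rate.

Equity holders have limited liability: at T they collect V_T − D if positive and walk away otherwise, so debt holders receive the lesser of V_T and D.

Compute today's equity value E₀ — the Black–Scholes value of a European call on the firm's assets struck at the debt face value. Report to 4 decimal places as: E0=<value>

E0=258.9034

Work the structural quantities from V₀ = 369.7463 against face 209.1770:
d₁ = [ln(V₀/D) + (r + σ²/2)T] / (σ√T)
   = [ln(369.7463/209.1770) + (0.0562 + 0.5·0.3353²)·9.0940] / (0.3353·√9.0940)
   = [0.569636 + 1.022284] / 1.011139 = 1.574383
d₂ = d₁ − σ√T = 1.574383 − 1.011139 = 0.563243
N(d₁) = 0.942301,  N(d₂) = 0.713365,  e^(−rT) = 0.599846
E₀ = V₀·N(d₁) − D·e^(−rT)·N(d₂)
   = 369.7463·0.942301 − 209.1770·0.599846·0.713365 = 258.903366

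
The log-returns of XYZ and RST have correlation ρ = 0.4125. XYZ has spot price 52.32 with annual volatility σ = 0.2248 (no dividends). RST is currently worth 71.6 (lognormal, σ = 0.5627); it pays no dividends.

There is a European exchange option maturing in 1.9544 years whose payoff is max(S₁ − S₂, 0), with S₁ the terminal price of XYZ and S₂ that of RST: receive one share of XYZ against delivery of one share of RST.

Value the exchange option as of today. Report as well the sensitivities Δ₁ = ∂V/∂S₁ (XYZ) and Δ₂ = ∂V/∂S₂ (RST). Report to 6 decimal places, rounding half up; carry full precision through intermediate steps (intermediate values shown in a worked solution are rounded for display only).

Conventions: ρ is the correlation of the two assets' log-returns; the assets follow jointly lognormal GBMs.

exchange price = 9.254193
Δ1 = 0.468360
Δ2 = -0.212994

σ_eff = √(σ₁² + σ₂² − 2ρσ₁σ₂) = √(0.2248² + 0.5627² − 2·0.4125·0.2248·0.5627) = 0.512648
d₁ = (ln(S₁/S₂) + (q₂ − q₁ + σ_eff²/2)T) / (σ_eff√T) = (ln(52.32/71.6) + (0.0 − 0.0 + 0.131404)·1.9544) / 0.716681 = -0.079394
d₂ = d₁ − σ_eff√T = -0.079394 − 0.716681 = -0.796075
N(d₁) = 0.468360,  N(d₂) = 0.212994
V = S₁·e^{−q₁T}·N(d₁) − S₂·e^{−q₂T}·N(d₂) = 24.504569 − 15.250376 = 9.254193
Key observation: the rate r is irrelevant here: denominating values in RST turns the exchange into a ratio option on S₁/S₂, and discounting at r drops out.
Δ₁ = e^{−q₁T}·N(d₁) = 0.468360;  Δ₂ = −e^{−q₂T}·N(d₂) = -0.212994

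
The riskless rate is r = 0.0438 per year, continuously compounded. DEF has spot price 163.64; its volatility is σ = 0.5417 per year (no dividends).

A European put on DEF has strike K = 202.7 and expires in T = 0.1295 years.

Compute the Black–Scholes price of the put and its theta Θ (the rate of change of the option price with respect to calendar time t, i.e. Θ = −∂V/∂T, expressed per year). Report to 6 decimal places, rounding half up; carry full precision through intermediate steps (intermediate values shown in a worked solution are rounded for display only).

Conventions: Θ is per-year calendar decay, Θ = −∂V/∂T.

σ√T = 0.5417·√0.1295 = 0.194937
d₁ = (ln(S/K) + (r+σ²/2)T) / (σ√T) = (ln(163.64/202.7) + (0.0438+0.5417²/2)·0.1295) / 0.194937 = (-0.214058 + 0.024672) / 0.194937 = -0.971525
d₂ = d₁ − σ√T = -0.971525 − 0.194937 = -1.166462
e^{−rT} = 0.994344
N(−d₁) = 0.834357,  N(−d₂) = 0.878286
Put price V = K·e^{−rT}·N(−d₂) − S·N(−d₁) = 177.021647 − 136.534098 = 40.487549
φ(d₁) = (1/√(2π))·e^{−d₁²/2} = 0.248859
Θ = −S·φ(d₁)·σ/(2√T) + r·K·e^{−rT}·N(−d₂) = −30.650445 + 7.753548 = -22.896897

price = 40.487549
Θ = -22.896897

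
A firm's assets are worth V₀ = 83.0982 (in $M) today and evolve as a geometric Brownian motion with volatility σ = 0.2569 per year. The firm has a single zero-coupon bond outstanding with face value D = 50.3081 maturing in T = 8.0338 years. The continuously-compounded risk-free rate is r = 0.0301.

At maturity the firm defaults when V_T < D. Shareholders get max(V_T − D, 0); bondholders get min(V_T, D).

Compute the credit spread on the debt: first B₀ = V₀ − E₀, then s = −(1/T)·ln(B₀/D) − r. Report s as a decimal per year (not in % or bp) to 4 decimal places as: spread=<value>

spread=0.0105

Apply the equity-as-call identities (strike 50.3081, horizon 8.0338 years):
d₁ = [ln(V₀/D) + (r + σ²/2)T] / (σ√T)
   = [ln(83.0982/50.3081) + (0.0301 + 0.5·0.2569²)·8.0338] / (0.2569·√8.0338)
   = [0.501857 + 0.506923] / 0.728156 = 1.385390
d₂ = d₁ − σ√T = 1.385390 − 0.728156 = 0.657233
N(d₁) = 0.917033,  N(d₂) = 0.744485,  e^(−rT) = 0.785200
E₀ = V₀·N(d₁) − D·e^(−rT)·N(d₂)
   = 83.0982·0.917033 − 50.3081·0.785200·0.744485 = 46.795266
B₀ = V₀ − E₀ = 83.0982 − 46.795266 = 36.302934
spread = −(1/T)·ln(B₀/D) − r = −(1/8.0338)·ln(36.302934/50.3081) − 0.0301 = 0.01051186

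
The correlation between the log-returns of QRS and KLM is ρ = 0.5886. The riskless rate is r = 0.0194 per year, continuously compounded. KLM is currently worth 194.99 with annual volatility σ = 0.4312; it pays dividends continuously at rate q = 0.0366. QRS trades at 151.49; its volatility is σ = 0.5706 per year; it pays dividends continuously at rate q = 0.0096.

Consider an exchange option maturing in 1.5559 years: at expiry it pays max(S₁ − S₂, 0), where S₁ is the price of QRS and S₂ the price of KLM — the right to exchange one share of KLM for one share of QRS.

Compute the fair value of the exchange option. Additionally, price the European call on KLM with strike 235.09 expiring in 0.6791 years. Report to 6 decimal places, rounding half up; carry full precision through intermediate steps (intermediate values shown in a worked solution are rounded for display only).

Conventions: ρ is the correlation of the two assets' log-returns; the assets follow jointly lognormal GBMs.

σ_eff = √(σ₁² + σ₂² − 2ρσ₁σ₂) = √(0.5706² + 0.4312² − 2·0.5886·0.5706·0.4312) = 0.471037
d₁ = (ln(S₁/S₂) + (q₂ − q₁ + σ_eff²/2)T) / (σ_eff√T) = (ln(151.49/194.99) + (0.0366 − 0.0096 + 0.110938)·1.5559) / 0.587552 = -0.064353
d₂ = d₁ − σ_eff√T = -0.064353 − 0.587552 = -0.651905
N(d₁) = 0.474345,  N(d₂) = 0.257231
V = S₁·e^{−q₁T}·N(d₁) − S₂·e^{−q₂T}·N(d₂) = 70.793117 − 47.381060 = 23.412057
[vanilla: KLM call K=235.09]
σ√T = 0.4312·√0.6791 = 0.355341
d₁ = (ln(S/K) + (r−q+σ²/2)T) / (σ√T) = (ln(194.99/235.09) + (0.0194−0.0366+0.4312²/2)·0.6791) / 0.355341 = (-0.187020 + 0.051453) / 0.355341 = -0.381512
d₂ = d₁ − σ√T = -0.381512 − 0.355341 = -0.736853
e^{−rT} = 0.986912
e^{−qT} = 0.975451
N(d₁) = 0.351412,  N(d₂) = 0.230606
price = S·e^{−qT}·N(d₁) − K·e^{−rT}·N(d₂) = 66.839640 − 53.503566 = 13.336074

exchange price = 23.412057
price(KLM call K=235.09) = 13.336074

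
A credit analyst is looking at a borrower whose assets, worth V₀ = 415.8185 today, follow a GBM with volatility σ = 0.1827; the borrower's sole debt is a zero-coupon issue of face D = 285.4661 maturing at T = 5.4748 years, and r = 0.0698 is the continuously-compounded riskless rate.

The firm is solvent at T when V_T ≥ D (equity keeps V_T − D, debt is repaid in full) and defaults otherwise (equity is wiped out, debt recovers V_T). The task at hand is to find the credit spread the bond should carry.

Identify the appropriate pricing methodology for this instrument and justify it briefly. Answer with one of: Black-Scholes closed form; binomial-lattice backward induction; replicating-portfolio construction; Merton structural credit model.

framework: Merton structural credit model

Key observation: a levered firm with one bullet debt due at 5.4748 years is the canonical structural-credit setup: equity is a call on the firm's assets struck at the face value.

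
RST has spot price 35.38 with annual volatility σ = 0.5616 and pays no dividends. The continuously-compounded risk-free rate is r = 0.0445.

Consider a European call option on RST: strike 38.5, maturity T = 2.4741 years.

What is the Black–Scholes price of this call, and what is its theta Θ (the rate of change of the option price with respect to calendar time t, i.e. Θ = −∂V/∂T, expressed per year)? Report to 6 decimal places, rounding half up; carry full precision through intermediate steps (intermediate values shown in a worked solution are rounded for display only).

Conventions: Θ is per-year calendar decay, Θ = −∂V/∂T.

price = 12.373455
Θ = -2.777212

σ√T = 0.5616·√2.4741 = 0.883356
d₁ = (ln(S/K) + (r+σ²/2)T) / (σ√T) = (ln(35.38/38.5) + (0.0445+0.5616²/2)·2.4741) / 0.883356 = (-0.084512 + 0.500256) / 0.883356 = 0.470642
d₂ = d₁ − σ√T = 0.470642 − 0.883356 = -0.412714
e^{−rT} = 0.895747
N(d₁) = 0.681052,  N(d₂) = 0.339908
Call price V = S·N(d₁) − K·e^{−rT}·N(d₂) = 24.095617 − 11.722162 = 12.373455
φ(d₁) = (1/√(2π))·e^{−d₁²/2} = 0.357117
Θ = −S·φ(d₁)·σ/(2√T) − r·K·e^{−rT}·N(d₂) = −2.255575 − 0.521636 = -2.777212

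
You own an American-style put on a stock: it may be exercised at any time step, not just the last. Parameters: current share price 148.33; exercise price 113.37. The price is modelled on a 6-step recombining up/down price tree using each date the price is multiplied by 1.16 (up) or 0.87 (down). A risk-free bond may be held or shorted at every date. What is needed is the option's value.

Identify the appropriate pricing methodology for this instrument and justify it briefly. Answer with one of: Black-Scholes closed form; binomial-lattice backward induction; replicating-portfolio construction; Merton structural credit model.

framework: binomial-lattice backward induction

Key observation: the put (strike 113.37 on spot 148.33) is American-style on a 6-step discrete price model, so the early-exercise decision at every node requires stepwise backward valuation — a closed form cannot price the exercise right.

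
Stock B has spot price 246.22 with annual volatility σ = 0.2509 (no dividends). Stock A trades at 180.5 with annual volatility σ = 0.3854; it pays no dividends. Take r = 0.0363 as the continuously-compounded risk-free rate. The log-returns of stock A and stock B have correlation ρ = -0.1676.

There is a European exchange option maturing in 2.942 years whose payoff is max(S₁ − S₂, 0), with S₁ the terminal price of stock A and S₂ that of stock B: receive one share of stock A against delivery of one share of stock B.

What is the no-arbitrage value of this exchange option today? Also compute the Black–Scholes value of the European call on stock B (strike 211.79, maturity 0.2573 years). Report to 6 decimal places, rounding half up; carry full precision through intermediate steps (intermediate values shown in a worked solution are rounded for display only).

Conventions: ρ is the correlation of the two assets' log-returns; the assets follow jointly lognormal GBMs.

σ_eff = √(σ₁² + σ₂² − 2ρσ₁σ₂) = √(0.3854² + 0.2509² − 2·-0.1676·0.3854·0.2509) = 0.493859
d₁ = (ln(S₁/S₂) + (q₂ − q₁ + σ_eff²/2)T) / (σ_eff√T) = (ln(180.5/246.22) + (0.0 − 0.0 + 0.121948)·2.942) / 0.847080 = 0.056993
d₂ = d₁ − σ_eff√T = 0.056993 − 0.847080 = -0.790087
N(d₁) = 0.522725,  N(d₂) = 0.214738
V = S₁·e^{−q₁T}·N(d₁) − S₂·e^{−q₂T}·N(d₂) = 94.351779 − 52.872907 = 41.478873
[vanilla: stock B call K=211.79]
σ√T = 0.2509·√0.2573 = 0.127268
d₁ = (ln(S/K) + (r+σ²/2)T) / (σ√T) = (ln(246.22/211.79) + (0.0363+0.2509²/2)·0.2573) / 0.127268 = (0.150630 + 0.017439) / 0.127268 = 1.320586
d₂ = d₁ − σ√T = 1.320586 − 0.127268 = 1.193317
e^{−rT} = 0.990703
N(d₁) = 0.906680,  N(d₂) = 0.883627
price = S·N(d₁) − K·e^{−rT}·N(d₂) = 223.242813 − 185.403681 = 37.839132

exchange price = 41.478873
price(stock B call K=211.79) = 37.839132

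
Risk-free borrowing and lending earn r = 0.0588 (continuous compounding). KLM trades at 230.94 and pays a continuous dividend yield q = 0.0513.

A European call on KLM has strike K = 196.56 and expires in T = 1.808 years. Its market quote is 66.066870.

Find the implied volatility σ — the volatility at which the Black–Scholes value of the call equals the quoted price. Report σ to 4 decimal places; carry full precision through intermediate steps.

At σ = 0.4639 the Black–Scholes value reproduces the quote:
σ√T = 0.4639·√1.808 = 0.623769
d₁ = (ln(S/K) + (r−q+σ²/2)T) / (σ√T) = (ln(230.94/196.56) + (0.0588−0.0513+0.4639²/2)·1.808) / 0.623769 = (0.161190 + 0.208104) / 0.623769 = 0.592037
d₂ = d₁ − σ√T = 0.592037 − 0.623769 = -0.031732
e^{−rT} = 0.899146
e^{−qT} = 0.911421
N(d₁) = 0.723087,  N(d₂) = 0.487343
V = S·e^{−qT}·N(d₁) − K·e^{−rT}·N(d₂) = 152.197916 − 86.131045 = 66.066870 (the observed quote) — the price is monotone increasing in volatility, hence this σ is the only solution

sigma = 0.4639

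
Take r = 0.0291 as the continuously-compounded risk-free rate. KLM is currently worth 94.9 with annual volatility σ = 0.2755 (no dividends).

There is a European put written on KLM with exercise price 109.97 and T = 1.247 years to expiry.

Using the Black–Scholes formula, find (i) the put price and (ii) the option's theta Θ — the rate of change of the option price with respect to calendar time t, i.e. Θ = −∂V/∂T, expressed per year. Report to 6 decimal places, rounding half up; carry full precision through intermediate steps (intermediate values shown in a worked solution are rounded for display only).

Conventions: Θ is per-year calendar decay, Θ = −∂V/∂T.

price = 18.643851
Θ = -2.420844

σ√T = 0.2755·√1.247 = 0.307649
d₁ = (ln(S/K) + (r+σ²/2)T) / (σ√T) = (ln(94.9/109.97) + (0.0291+0.2755²/2)·1.247) / 0.307649 = (-0.147384 + 0.083612) / 0.307649 = -0.207290
d₂ = d₁ − σ√T = -0.207290 − 0.307649 = -0.514938
e^{−rT} = 0.964363
N(−d₁) = 0.582108,  N(−d₂) = 0.696702
Put price V = K·e^{−rT}·N(−d₂) − S·N(−d₁) = 73.885921 − 55.242070 = 18.643851
φ(d₁) = (1/√(2π))·e^{−d₁²/2} = 0.390463
Θ = −S·φ(d₁)·σ/(2√T) + r·K·e^{−rT}·N(−d₂) = −4.570925 + 2.150080 = -2.420844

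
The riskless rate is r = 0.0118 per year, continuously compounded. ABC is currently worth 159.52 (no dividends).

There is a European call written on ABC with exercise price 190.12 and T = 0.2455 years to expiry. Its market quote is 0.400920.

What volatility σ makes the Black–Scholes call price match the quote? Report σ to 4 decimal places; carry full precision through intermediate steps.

At σ = 0.2140 the Black–Scholes value reproduces the quote:
σ√T = 0.214·√0.2455 = 0.106033
d₁ = (ln(S/K) + (r+σ²/2)T) / (σ√T) = (ln(159.52/190.12) + (0.0118+0.214²/2)·0.2455) / 0.106033 = (-0.175486 + 0.008518) / 0.106033 = -1.574683
d₂ = d₁ − σ√T = -1.574683 − 0.106033 = -1.680716
e^{−rT} = 0.997107
N(d₁) = 0.057665,  N(d₂) = 0.046409
V = S·N(d₁) − K·e^{−rT}·N(d₂) = 9.198690 − 8.797769 = 0.400920 (equal to the quote); since ∂V/∂σ > 0 for all σ, the implied volatility is unique

sigma = 0.2140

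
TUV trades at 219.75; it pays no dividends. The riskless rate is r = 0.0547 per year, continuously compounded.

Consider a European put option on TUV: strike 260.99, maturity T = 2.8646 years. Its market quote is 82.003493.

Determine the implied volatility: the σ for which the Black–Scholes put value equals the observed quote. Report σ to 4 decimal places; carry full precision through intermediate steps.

At σ = 0.5570 the Black–Scholes value reproduces the quote:
σ√T = 0.557·√2.8646 = 0.942730
d₁ = (ln(S/K) + (r+σ²/2)T) / (σ√T) = (ln(219.75/260.99) + (0.0547+0.557²/2)·2.8646) / 0.942730 = (-0.171992 + 0.601063) / 0.942730 = 0.455138
d₂ = d₁ − σ√T = 0.455138 − 0.942730 = -0.487592
e^{−rT} = 0.854966
N(−d₁) = 0.324505,  N(−d₂) = 0.687081
V = K·e^{−rT}·N(−d₂) − S·N(−d₁) = 153.313496 − 71.310003 = 82.003493 (the observed quote) — the price is monotone increasing in volatility, hence this σ is the only solution

sigma = 0.5570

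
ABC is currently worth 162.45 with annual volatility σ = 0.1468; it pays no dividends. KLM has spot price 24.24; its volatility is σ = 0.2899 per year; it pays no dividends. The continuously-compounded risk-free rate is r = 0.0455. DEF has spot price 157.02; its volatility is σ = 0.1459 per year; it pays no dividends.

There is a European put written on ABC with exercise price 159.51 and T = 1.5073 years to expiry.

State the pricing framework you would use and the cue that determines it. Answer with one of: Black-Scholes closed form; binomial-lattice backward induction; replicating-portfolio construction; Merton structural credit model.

framework: Black-Scholes closed form

Key observation: the strike-159.51 put on ABC is European-exercise on a continuously-modelled lognormal underlying, so its value is a single closed-form evaluation.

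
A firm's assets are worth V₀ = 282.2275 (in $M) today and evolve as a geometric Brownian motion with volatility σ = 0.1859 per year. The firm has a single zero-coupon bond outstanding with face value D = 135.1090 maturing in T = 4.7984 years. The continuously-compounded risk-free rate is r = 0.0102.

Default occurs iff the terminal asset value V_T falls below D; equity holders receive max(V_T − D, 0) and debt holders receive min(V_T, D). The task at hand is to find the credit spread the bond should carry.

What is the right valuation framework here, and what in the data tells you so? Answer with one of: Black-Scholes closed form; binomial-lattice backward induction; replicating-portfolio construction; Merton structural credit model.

framework: Merton structural credit model

Key observation: with the firm-asset dynamics (V₀ = 282.2275) and a single zero-coupon liability of face 135.1090 given, debt value, spread, and default probability all derive from the option view of the balance sheet.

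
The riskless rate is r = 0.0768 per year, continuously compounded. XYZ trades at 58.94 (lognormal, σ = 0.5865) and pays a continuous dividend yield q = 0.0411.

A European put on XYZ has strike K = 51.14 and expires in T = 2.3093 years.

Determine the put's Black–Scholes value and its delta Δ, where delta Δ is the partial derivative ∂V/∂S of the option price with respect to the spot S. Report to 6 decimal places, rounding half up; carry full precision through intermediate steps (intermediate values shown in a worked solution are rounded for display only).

σ√T = 0.5865·√2.3093 = 0.891268
d₁ = (ln(S/K) + (r−q+σ²/2)T) / (σ√T) = (ln(58.94/51.14) + (0.0768−0.0411+0.5865²/2)·2.3093) / 0.891268 = (0.141953 + 0.479621) / 0.891268 = 0.697404
d₂ = d₁ − σ√T = 0.697404 − 0.891268 = -0.193863
e^{−rT} = 0.837483
e^{−qT} = 0.909453
N(−d₁) = 0.242775,  N(−d₂) = 0.576859
Put price V = K·e^{−rT}·N(−d₂) − S·e^{−qT}·N(−d₁) = 24.706207 − 13.013496 = 11.692711
Δ = −e^{−qT}·N(−d₁) = -0.220792

price = 11.692711
Δ = -0.220792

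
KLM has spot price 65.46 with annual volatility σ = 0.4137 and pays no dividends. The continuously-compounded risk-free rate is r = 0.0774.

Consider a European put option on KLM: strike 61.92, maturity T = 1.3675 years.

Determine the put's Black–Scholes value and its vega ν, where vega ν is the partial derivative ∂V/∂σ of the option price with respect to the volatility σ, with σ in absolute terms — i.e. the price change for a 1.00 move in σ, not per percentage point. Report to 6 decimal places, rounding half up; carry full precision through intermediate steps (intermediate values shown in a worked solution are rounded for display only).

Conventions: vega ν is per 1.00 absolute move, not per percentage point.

price = 7.324329
ν = 25.876555

σ√T = 0.4137·√1.3675 = 0.483781
d₁ = (ln(S/K) + (r+σ²/2)T) / (σ√T) = (ln(65.46/61.92) + (0.0774+0.4137²/2)·1.3675) / 0.483781 = (0.055596 + 0.222867) / 0.483781 = 0.575596
d₂ = d₁ − σ√T = 0.575596 − 0.483781 = 0.091815
e^{−rT} = 0.899565
N(−d₁) = 0.282444,  N(−d₂) = 0.463423
Put price V = K·e^{−rT}·N(−d₂) − S·N(−d₁) = 25.813118 − 18.488788 = 7.324329
φ(d₁) = (1/√(2π))·e^{−d₁²/2} = 0.338039
ν = S·φ(d₁)·√T = 25.876555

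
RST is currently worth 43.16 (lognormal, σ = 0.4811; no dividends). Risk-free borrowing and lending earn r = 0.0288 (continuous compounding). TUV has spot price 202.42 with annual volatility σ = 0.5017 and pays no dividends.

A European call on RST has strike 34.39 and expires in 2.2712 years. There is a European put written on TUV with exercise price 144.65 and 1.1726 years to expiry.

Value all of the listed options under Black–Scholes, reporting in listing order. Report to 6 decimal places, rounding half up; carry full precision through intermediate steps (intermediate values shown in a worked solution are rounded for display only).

price(RST call K=34.39) = 16.953000
price(TUV put K=144.65) = 13.217072

[RST call K=34.39]
σ√T = 0.4811·√2.2712 = 0.725042
d₁ = (ln(S/K) + (r+σ²/2)T) / (σ√T) = (ln(43.16/34.39) + (0.0288+0.4811²/2)·2.2712) / 0.725042 = (0.227148 + 0.328253) / 0.725042 = 0.766027
d₂ = d₁ − σ√T = 0.766027 − 0.725042 = 0.040985
e^{−rT} = 0.936683
N(d₁) = 0.778170,  N(d₂) = 0.516346
price = S·N(d₁) − K·e^{−rT}·N(d₂) = 33.585814 − 16.632813 = 16.953000
[TUV put K=144.65]
σ√T = 0.5017·√1.1726 = 0.543274
d₁ = (ln(S/K) + (r+σ²/2)T) / (σ√T) = (ln(202.42/144.65) + (0.0288+0.5017²/2)·1.1726) / 0.543274 = (0.336028 + 0.181344) / 0.543274 = 0.952322
d₂ = d₁ − σ√T = 0.952322 − 0.543274 = 0.409048
e^{−rT} = 0.966793
N(−d₁) = 0.170467,  N(−d₂) = 0.341252
price = K·e^{−rT}·N(−d₂) − S·N(−d₁) = 47.722966 − 34.505894 = 13.217072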